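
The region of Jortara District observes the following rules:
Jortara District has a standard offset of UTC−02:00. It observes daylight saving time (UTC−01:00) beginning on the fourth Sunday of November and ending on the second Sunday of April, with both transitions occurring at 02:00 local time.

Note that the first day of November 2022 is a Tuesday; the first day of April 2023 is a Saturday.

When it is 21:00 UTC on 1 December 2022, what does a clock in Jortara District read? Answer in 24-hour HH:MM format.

20:00

1 November 2022 is a Tuesday, so the first Sunday is November 6 and the fourth is November 27.
1 April 2023 is a Saturday, so the first Sunday is April 2 and the second is April 9.
At the standard offset (UTC−02:00), 21:00 UTC − 2h = 19:00 Jortara District standard time.
The standard-time date in Jortara District, 1 December 2022, falls between 27 November 2022 and 9 April 2023, so daylight saving is in effect and Jortara District is at UTC−01:00.
21:00 UTC − 1h = 20:00 local.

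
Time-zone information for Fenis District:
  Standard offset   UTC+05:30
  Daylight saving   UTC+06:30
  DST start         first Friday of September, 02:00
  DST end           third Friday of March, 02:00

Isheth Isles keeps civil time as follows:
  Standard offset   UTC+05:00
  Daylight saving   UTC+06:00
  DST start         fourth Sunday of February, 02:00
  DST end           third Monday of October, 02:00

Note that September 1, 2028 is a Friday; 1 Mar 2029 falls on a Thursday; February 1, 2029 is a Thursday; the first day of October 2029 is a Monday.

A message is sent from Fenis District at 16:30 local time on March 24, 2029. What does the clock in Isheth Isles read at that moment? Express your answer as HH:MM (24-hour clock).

1 September 2028 is a Friday, so the first Friday is September 1.
1 March 2029 is a Thursday, so the first Friday is March 2 and the third is March 16.
March 24, 2029 is outside the daylight-saving period (1 September 2028 – 16 March 2029), so Fenis District is on standard time, UTC+05:30.
16:30 Fenis District − 5h30m = 11:00 UTC.
1 February 2029 is a Thursday, so the first Sunday is February 4 and the fourth is February 25.
1 October 2029 is a Monday, so the first Monday is October 1 and the third is October 15.
At the standard offset (UTC+05:00), 11:00 UTC + 5h = 16:00 Isheth Isles standard time.
Daylight saving runs 25 February – 15 October; the standard-time date in Isheth Isles, March 24, 2029, is inside that window, so Isheth Isles is at UTC+06:00.
11:00 UTC + 6h = 17:00 Isheth Isles.

17:00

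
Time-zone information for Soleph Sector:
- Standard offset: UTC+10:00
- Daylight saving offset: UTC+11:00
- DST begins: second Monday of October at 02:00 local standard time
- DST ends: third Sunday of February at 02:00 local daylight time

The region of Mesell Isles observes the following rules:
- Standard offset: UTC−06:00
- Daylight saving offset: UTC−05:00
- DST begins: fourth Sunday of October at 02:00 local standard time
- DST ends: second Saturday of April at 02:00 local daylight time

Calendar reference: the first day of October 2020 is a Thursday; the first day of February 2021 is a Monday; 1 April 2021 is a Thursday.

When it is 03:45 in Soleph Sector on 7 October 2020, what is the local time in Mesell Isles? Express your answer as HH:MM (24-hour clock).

11:45

1 October 2020 is a Thursday, so the first Monday is October 5 and the second is October 12.
1 February 2021 is a Monday, so the first Sunday is February 7 and the third is February 21.
7 October 2020 does not fall between 12 October 2020 and 21 February 2021, so daylight saving is not in effect and Soleph Sector is at UTC+10:00.
03:45 Soleph Sector − 10h = 17:45 UTC (rolling into the previous day, 6 October 2020).
1 October 2020 is a Thursday, so the first Sunday is October 4 and the fourth is October 25.
1 April 2021 is a Thursday, so the first Saturday is April 3 and the second is April 10.
At the standard offset (UTC−06:00), 17:45 UTC − 6h = 11:45 Mesell Isles standard time.
Daylight saving runs 25 October 2020 – 10 April 2021; the standard-time date in Mesell Isles, 6 October 2020, is outside that window, so Mesell Isles is on standard time at UTC−06:00.
17:45 UTC − 6h = 11:45 Mesell Isles.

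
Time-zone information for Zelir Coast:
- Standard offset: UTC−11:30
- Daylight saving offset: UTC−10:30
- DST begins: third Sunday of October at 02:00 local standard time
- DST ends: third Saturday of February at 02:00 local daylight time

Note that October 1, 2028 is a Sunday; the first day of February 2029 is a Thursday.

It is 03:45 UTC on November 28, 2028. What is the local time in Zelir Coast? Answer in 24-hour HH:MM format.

17:15

1 October 2028 is a Sunday, so the first Sunday is October 1 and the third is October 15.
1 February 2029 is a Thursday, so the first Saturday is February 3 and the third is February 17.
At the standard offset (UTC−11:30), 03:45 UTC − 11h30m = 16:15 Zelir Coast standard time (rolling into the previous day, 27 November 2028).
Daylight saving runs 15 October 2028 – 17 February 2029; the standard-time date in Zelir Coast, November 27, 2028, is inside that window, so Zelir Coast is at UTC−10:30.
03:45 UTC − 10h30m = 17:15 local (rolling into the previous day, 27 November 2028).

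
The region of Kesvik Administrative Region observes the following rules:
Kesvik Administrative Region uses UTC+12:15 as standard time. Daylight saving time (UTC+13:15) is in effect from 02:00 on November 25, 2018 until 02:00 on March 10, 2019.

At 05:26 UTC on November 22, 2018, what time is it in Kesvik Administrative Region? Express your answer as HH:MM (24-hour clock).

At the standard offset (UTC+12:15), 05:26 UTC + 12h15m = 17:41 Kesvik Administrative Region standard time.
The standard-time date in Kesvik Administrative Region, November 22, 2018, is outside the daylight-saving period (25 November 2018 – 10 March 2019), so Kesvik Administrative Region is on standard time, UTC+12:15.
05:26 UTC + 12h15m = 17:41 local.

17:41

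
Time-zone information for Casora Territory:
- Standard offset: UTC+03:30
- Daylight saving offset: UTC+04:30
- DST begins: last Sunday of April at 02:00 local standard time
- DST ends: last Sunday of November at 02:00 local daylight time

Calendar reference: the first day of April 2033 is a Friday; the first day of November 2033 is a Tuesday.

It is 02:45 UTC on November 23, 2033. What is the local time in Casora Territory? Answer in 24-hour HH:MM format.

07:15

1 April 2033 is a Friday, so Sundays fall on 3, 10, 17, 24; the last is April 24.
1 November 2033 is a Tuesday, so Sundays fall on 6, 13, 20, 27; the last is November 27.
At the standard offset (UTC+03:30), 02:45 UTC + 3h30m = 06:15 Casora Territory standard time.
The standard-time date in Casora Territory, November 23, 2033, lies within the daylight-saving period (24 April – 27 November), so Casora Territory is on daylight time, UTC+04:30.
02:45 UTC + 4h30m = 07:15 local.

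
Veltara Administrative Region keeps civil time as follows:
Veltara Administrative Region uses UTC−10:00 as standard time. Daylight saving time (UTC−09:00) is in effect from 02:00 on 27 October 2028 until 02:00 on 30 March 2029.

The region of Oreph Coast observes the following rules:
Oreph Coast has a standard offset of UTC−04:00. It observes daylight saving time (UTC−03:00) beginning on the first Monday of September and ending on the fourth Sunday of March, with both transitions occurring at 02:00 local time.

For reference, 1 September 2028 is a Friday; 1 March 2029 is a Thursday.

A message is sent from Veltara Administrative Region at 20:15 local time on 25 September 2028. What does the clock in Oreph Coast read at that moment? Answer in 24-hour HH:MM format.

03:15

25 September 2028 does not fall between 27 October 2028 and 30 March 2029, so daylight saving is not in effect and Veltara Administrative Region is at UTC−10:00.
20:15 Veltara Administrative Region + 10h = 06:15 UTC (rolling into the next day, 26 September 2028).
1 September 2028 is a Friday, so the first Monday is September 4.
1 March 2029 is a Thursday, so the first Sunday is March 4 and the fourth is March 25.
At the standard offset (UTC−04:00), 06:15 UTC − 4h = 02:15 Oreph Coast standard time.
The standard-time date in Oreph Coast, 26 September 2028, lies within the daylight-saving period (4 September 2028 – 25 March 2029), so Oreph Coast is on daylight time, UTC−03:00.
06:15 UTC − 3h = 03:15 Oreph Coast.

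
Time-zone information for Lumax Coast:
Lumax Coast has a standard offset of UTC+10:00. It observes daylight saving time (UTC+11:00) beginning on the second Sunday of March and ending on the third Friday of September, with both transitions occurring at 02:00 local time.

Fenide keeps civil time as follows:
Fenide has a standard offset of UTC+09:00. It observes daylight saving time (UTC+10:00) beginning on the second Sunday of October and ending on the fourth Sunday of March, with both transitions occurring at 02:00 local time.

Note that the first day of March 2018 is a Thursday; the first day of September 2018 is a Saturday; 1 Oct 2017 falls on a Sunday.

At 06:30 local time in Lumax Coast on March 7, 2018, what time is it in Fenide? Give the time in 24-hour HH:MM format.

06:30

1 March 2018 is a Thursday, so the first Sunday is March 4 and the second is March 11.
1 September 2018 is a Saturday, so the first Friday is September 7 and the third is September 21.
Daylight saving runs 11 March – 21 September; March 7, 2018 is outside that window, so Lumax Coast is on standard time at UTC+10:00.
06:30 Lumax Coast − 10h = 20:30 UTC (rolling into the previous day, 6 March 2018).
1 October 2017 is a Sunday, so the first Sunday is October 1 and the second is October 8.
1 March 2018 is a Thursday, so the first Sunday is March 4 and the fourth is March 25.
At the standard offset (UTC+09:00), 20:30 UTC + 9h = 05:30 Fenide standard time (rolling into the next day, 7 March 2018).
The standard-time date in Fenide, March 7, 2018, lies within the daylight-saving period (8 October 2017 – 25 March 2018), so Fenide is on daylight time, UTC+10:00.
20:30 UTC + 10h = 06:30 Fenide (rolling into the next day, 7 March 2018).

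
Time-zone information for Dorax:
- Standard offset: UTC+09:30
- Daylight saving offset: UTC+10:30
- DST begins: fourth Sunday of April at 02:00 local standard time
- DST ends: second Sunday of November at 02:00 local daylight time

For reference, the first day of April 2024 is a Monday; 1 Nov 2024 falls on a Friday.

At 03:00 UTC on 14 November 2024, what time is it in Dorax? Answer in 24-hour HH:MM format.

1 April 2024 is a Monday, so the first Sunday is April 7 and the fourth is April 28.
1 November 2024 is a Friday, so the first Sunday is November 3 and the second is November 10.
At the standard offset (UTC+09:30), 03:00 UTC + 9h30m = 12:30 Dorax standard time.
Daylight saving runs 28 April – 10 November; the standard-time date in Dorax, 14 November 2024, is outside that window, so Dorax is on standard time at UTC+09:30.
03:00 UTC + 9h30m = 12:30 local.

12:30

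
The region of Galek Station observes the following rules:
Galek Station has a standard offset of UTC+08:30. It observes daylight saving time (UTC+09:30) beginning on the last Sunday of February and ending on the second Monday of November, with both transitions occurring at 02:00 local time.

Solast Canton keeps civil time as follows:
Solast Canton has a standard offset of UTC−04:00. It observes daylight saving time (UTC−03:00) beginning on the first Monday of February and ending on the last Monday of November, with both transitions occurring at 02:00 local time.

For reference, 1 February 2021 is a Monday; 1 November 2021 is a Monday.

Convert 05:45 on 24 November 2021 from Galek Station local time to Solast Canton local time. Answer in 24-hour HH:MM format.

18:15

1 February 2021 is a Monday, so Sundays fall on 7, 14, 21, 28; the last is February 28.
1 November 2021 is a Monday, so the first Monday is November 1 and the second is November 8.
24 November 2021 is outside the daylight-saving period (28 February – 8 November), so Galek Station is on standard time, UTC+08:30.
05:45 Galek Station − 8h30m = 21:15 UTC (rolling into the previous day, 23 November 2021).
1 February 2021 is a Monday, so the first Monday is February 1.
1 November 2021 is a Monday, so Mondays fall on 1, 8, 15, 22, 29; the last is November 29.
At the standard offset (UTC−04:00), 21:15 UTC − 4h = 17:15 Solast Canton standard time.
The standard-time date in Solast Canton, 23 November 2021, falls between 1 February and 29 November, so daylight saving is in effect and Solast Canton is at UTC−03:00.
21:15 UTC − 3h = 18:15 Solast Canton.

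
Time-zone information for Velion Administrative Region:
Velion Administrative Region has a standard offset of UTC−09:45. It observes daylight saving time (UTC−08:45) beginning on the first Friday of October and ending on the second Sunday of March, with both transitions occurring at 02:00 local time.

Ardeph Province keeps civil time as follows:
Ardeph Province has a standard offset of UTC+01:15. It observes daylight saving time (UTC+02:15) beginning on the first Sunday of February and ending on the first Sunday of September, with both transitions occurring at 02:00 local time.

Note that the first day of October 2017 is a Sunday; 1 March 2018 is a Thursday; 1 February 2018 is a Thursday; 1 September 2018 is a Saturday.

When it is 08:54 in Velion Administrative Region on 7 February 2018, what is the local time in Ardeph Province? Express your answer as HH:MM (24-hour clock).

19:54

1 October 2017 is a Sunday, so the first Friday is October 6.
1 March 2018 is a Thursday, so the first Sunday is March 4 and the second is March 11.
Daylight saving runs 6 October 2017 – 11 March 2018; 7 February 2018 is inside that window, so Velion Administrative Region is at UTC−08:45.
08:54 Velion Administrative Region + 8h45m = 17:39 UTC.
1 February 2018 is a Thursday, so the first Sunday is February 4.
1 September 2018 is a Saturday, so the first Sunday is September 2.
At the standard offset (UTC+01:15), 17:39 UTC + 1h15m = 18:54 Ardeph Province standard time.
The standard-time date in Ardeph Province, 7 February 2018, falls between 4 February and 2 September, so daylight saving is in effect and Ardeph Province is at UTC+02:15.
17:39 UTC + 2h15m = 19:54 Ardeph Province.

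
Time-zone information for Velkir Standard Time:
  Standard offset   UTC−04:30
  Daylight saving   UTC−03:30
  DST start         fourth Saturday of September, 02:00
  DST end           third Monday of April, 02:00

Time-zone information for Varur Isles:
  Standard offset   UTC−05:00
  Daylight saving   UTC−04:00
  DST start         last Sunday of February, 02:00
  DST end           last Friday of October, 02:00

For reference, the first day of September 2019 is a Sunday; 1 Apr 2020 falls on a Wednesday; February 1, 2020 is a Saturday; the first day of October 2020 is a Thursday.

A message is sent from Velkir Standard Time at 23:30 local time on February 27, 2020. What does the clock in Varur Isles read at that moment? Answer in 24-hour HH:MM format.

1 September 2019 is a Sunday, so the first Saturday is September 7 and the fourth is September 28.
1 April 2020 is a Wednesday, so the first Monday is April 6 and the third is April 20.
February 27, 2020 falls between 28 September 2019 and 20 April 2020, so daylight saving is in effect and Velkir Standard Time is at UTC−03:30.
23:30 Velkir Standard Time + 3h30m = 03:00 UTC (rolling into the next day, 28 February 2020).
1 February 2020 is a Saturday, so Sundays fall on 2, 9, 16, 23; the last is February 23.
1 October 2020 is a Thursday, so Fridays fall on 2, 9, 16, 23, 30; the last is October 30.
At the standard offset (UTC−05:00), 03:00 UTC − 5h = 22:00 Varur Isles standard time (rolling into the previous day, 27 February 2020).
Daylight saving runs 23 February – 30 October; the standard-time date in Varur Isles, February 27, 2020, is inside that window, so Varur Isles is at UTC−04:00.
03:00 UTC − 4h = 23:00 Varur Isles (rolling into the previous day, 27 February 2020).

23:00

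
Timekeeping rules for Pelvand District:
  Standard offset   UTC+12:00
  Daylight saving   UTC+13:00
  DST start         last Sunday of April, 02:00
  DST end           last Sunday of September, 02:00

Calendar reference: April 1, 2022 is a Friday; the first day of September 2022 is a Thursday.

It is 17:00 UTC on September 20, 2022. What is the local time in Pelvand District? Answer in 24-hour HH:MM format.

06:00

1 April 2022 is a Friday, so Sundays fall on 3, 10, 17, 24; the last is April 24.
1 September 2022 is a Thursday, so Sundays fall on 4, 11, 18, 25; the last is September 25.
At the standard offset (UTC+12:00), 17:00 UTC + 12h = 05:00 Pelvand District standard time (rolling into the next day, 21 September 2022).
The standard-time date in Pelvand District, September 21, 2022, falls between 24 April and 25 September, so daylight saving is in effect and Pelvand District is at UTC+13:00.
17:00 UTC + 13h = 06:00 local (rolling into the next day, 21 September 2022).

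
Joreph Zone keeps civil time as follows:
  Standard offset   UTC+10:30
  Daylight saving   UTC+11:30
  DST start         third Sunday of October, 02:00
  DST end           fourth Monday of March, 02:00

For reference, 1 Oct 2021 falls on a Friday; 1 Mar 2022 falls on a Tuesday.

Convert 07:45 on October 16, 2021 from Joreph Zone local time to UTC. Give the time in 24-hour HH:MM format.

21:15

1 October 2021 is a Friday, so the first Sunday is October 3 and the third is October 17.
1 March 2022 is a Tuesday, so the first Monday is March 7 and the fourth is March 28.
Daylight saving runs 17 October 2021 – 28 March 2022; October 16, 2021 is outside that window, so Joreph Zone is on standard time at UTC+10:30.
07:45 local − 10h30m = 21:15 UTC (rolling into the previous day, 15 October 2021).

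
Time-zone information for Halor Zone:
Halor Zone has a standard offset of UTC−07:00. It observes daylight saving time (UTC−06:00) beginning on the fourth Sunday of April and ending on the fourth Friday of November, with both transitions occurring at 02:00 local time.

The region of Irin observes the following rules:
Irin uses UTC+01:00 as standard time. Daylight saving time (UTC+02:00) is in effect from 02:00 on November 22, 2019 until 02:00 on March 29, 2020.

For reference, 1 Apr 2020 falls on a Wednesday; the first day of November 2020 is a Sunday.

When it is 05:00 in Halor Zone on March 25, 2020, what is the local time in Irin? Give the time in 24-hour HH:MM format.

1 April 2020 is a Wednesday, so the first Sunday is April 5 and the fourth is April 26.
1 November 2020 is a Sunday, so the first Friday is November 6 and the fourth is November 27.
Daylight saving runs 26 April – 27 November; March 25, 2020 is outside that window, so Halor Zone is on standard time at UTC−07:00.
05:00 Halor Zone + 7h = 12:00 UTC.
At the standard offset (UTC+01:00), 12:00 UTC + 1h = 13:00 Irin standard time.
Daylight saving runs 22 November 2019 – 29 March 2020; the standard-time date in Irin, March 25, 2020, is inside that window, so Irin is at UTC+02:00.
12:00 UTC + 2h = 14:00 Irin.

14:00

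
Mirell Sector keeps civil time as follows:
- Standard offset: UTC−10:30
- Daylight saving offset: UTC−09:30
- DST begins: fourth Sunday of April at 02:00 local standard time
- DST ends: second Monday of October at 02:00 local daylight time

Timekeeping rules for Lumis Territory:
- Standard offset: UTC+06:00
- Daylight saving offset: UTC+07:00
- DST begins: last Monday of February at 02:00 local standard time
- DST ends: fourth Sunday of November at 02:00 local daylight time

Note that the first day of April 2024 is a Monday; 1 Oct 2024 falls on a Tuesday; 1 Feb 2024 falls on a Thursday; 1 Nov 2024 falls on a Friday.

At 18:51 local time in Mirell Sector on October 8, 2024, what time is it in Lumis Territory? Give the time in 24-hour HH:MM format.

11:21

1 April 2024 is a Monday, so the first Sunday is April 7 and the fourth is April 28.
1 October 2024 is a Tuesday, so the first Monday is October 7 and the second is October 14.
Daylight saving runs 28 April – 14 October; October 8, 2024 is inside that window, so Mirell Sector is at UTC−09:30.
18:51 Mirell Sector + 9h30m = 04:21 UTC (rolling into the next day, 9 October 2024).
1 February 2024 is a Thursday, so Mondays fall on 5, 12, 19, 26; the last is February 26.
1 November 2024 is a Friday, so the first Sunday is November 3 and the fourth is November 24.
At the standard offset (UTC+06:00), 04:21 UTC + 6h = 10:21 Lumis Territory standard time.
The standard-time date in Lumis Territory, October 9, 2024, falls between 26 February and 24 November, so daylight saving is in effect and Lumis Territory is at UTC+07:00.
04:21 UTC + 7h = 11:21 Lumis Territory.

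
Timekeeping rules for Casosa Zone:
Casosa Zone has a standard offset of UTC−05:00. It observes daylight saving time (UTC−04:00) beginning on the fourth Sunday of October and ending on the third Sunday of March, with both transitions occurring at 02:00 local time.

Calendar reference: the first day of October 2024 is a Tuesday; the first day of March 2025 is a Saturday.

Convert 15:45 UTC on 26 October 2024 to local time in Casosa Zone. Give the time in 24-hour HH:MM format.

1 October 2024 is a Tuesday, so the first Sunday is October 6 and the fourth is October 27.
1 March 2025 is a Saturday, so the first Sunday is March 2 and the third is March 16.
At the standard offset (UTC−05:00), 15:45 UTC − 5h = 10:45 Casosa Zone standard time.
Daylight saving runs 27 October 2024 – 16 March 2025; the standard-time date in Casosa Zone, 26 October 2024, is outside that window, so Casosa Zone is on standard time at UTC−05:00.
15:45 UTC − 5h = 10:45 local.

10:45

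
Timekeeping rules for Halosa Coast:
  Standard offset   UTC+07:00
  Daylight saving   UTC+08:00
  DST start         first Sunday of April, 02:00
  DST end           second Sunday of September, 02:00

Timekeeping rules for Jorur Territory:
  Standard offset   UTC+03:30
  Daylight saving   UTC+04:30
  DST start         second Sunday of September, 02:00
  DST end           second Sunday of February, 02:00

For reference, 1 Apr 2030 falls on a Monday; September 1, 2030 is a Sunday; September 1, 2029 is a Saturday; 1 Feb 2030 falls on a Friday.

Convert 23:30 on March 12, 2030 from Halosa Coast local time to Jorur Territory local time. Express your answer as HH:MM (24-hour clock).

20:00

1 April 2030 is a Monday, so the first Sunday is April 7.
1 September 2030 is a Sunday, so the first Sunday is September 1 and the second is September 8.
March 12, 2030 does not fall between 7 April and 8 September, so daylight saving is not in effect and Halosa Coast is at UTC+07:00.
23:30 Halosa Coast − 7h = 16:30 UTC.
1 September 2029 is a Saturday, so the first Sunday is September 2 and the second is September 9.
1 February 2030 is a Friday, so the first Sunday is February 3 and the second is February 10.
At the standard offset (UTC+03:30), 16:30 UTC + 3h30m = 20:00 Jorur Territory standard time.
Daylight saving runs 9 September 2029 – 10 February 2030; the standard-time date in Jorur Territory, March 12, 2030, is outside that window, so Jorur Territory is on standard time at UTC+03:30.
16:30 UTC + 3h30m = 20:00 Jorur Territory.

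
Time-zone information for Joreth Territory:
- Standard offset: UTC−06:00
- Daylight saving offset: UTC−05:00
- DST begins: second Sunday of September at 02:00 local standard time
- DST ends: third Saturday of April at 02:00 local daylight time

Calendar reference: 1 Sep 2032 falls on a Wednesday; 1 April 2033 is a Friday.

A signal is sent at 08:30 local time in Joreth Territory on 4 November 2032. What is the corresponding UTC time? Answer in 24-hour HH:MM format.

13:30

1 September 2032 is a Wednesday, so the first Sunday is September 5 and the second is September 12.
1 April 2033 is a Friday, so the first Saturday is April 2 and the third is April 16.
Daylight saving runs 12 September 2032 – 16 April 2033; 4 November 2032 is inside that window, so Joreth Territory is at UTC−05:00.
08:30 local + 5h = 13:30 UTC.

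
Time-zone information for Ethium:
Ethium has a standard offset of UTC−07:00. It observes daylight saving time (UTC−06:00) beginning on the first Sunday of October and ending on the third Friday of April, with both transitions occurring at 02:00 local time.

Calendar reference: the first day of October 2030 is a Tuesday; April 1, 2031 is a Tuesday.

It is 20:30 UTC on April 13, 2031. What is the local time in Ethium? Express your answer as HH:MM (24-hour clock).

1 October 2030 is a Tuesday, so the first Sunday is October 6.
1 April 2031 is a Tuesday, so the first Friday is April 4 and the third is April 18.
At the standard offset (UTC−07:00), 20:30 UTC − 7h = 13:30 Ethium standard time.
Daylight saving runs 6 October 2030 – 18 April 2031; the standard-time date in Ethium, April 13, 2031, is inside that window, so Ethium is at UTC−06:00.
20:30 UTC − 6h = 14:30 local.

14:30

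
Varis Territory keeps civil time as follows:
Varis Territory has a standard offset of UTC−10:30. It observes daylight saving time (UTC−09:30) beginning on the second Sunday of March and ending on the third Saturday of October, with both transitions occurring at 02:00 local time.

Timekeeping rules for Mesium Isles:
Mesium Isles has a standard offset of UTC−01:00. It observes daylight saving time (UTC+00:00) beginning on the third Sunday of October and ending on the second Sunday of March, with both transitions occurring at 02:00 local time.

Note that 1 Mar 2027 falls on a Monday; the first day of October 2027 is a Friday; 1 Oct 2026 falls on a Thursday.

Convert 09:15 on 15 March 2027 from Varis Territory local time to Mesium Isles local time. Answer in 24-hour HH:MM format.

1 March 2027 is a Monday, so the first Sunday is March 7 and the second is March 14.
1 October 2027 is a Friday, so the first Saturday is October 2 and the third is October 16.
Daylight saving runs 14 March – 16 October; 15 March 2027 is inside that window, so Varis Territory is at UTC−09:30.
09:15 Varis Territory + 9h30m = 18:45 UTC.
1 October 2026 is a Thursday, so the first Sunday is October 4 and the third is October 18.
1 March 2027 is a Monday, so the first Sunday is March 7 and the second is March 14.
At the standard offset (UTC−01:00), 18:45 UTC − 1h = 17:45 Mesium Isles standard time.
The standard-time date in Mesium Isles, 15 March 2027, is outside the daylight-saving period (18 October 2026 – 14 March 2027), so Mesium Isles is on standard time, UTC−01:00.
18:45 UTC − 1h = 17:45 Mesium Isles.

17:45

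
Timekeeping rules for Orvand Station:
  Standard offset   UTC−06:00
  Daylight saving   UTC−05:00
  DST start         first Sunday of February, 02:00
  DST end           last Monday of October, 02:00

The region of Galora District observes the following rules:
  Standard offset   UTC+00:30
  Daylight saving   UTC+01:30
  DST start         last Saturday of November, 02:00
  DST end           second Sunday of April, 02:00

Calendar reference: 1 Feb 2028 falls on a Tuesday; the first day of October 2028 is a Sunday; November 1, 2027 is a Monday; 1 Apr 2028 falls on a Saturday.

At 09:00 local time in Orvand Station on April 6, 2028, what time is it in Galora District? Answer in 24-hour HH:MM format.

15:30

1 February 2028 is a Tuesday, so the first Sunday is February 6.
1 October 2028 is a Sunday, so Mondays fall on 2, 9, 16, 23, 30; the last is October 30.
Daylight saving runs 6 February – 30 October; April 6, 2028 is inside that window, so Orvand Station is at UTC−05:00.
09:00 Orvand Station + 5h = 14:00 UTC.
1 November 2027 is a Monday, so Saturdays fall on 6, 13, 20, 27; the last is November 27.
1 April 2028 is a Saturday, so the first Sunday is April 2 and the second is April 9.
At the standard offset (UTC+00:30), 14:00 UTC + 0h30m = 14:30 Galora District standard time.
Daylight saving runs 27 November 2027 – 9 April 2028; the standard-time date in Galora District, April 6, 2028, is inside that window, so Galora District is at UTC+01:30.
14:00 UTC + 1h30m = 15:30 Galora District.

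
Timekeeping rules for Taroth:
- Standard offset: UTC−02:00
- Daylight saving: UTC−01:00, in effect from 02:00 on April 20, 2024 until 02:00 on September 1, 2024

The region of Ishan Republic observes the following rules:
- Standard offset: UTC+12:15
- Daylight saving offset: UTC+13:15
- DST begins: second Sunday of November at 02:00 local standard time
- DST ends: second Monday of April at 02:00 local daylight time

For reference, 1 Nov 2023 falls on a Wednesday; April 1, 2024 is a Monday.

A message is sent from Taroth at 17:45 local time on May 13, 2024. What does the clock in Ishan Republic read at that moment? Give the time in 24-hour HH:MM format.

May 13, 2024 lies within the daylight-saving period (20 April – 1 September), so Taroth is on daylight time, UTC−01:00.
17:45 Taroth + 1h = 18:45 UTC.
1 November 2023 is a Wednesday, so the first Sunday is November 5 and the second is November 12.
1 April 2024 is a Monday, so the first Monday is April 1 and the second is April 8.
At the standard offset (UTC+12:15), 18:45 UTC + 12h15m = 07:00 Ishan Republic standard time (rolling into the next day, 14 May 2024).
Daylight saving runs 12 November 2023 – 8 April 2024; the standard-time date in Ishan Republic, May 14, 2024, is outside that window, so Ishan Republic is on standard time at UTC+12:15.
18:45 UTC + 12h15m = 07:00 Ishan Republic (rolling into the next day, 14 May 2024).

07:00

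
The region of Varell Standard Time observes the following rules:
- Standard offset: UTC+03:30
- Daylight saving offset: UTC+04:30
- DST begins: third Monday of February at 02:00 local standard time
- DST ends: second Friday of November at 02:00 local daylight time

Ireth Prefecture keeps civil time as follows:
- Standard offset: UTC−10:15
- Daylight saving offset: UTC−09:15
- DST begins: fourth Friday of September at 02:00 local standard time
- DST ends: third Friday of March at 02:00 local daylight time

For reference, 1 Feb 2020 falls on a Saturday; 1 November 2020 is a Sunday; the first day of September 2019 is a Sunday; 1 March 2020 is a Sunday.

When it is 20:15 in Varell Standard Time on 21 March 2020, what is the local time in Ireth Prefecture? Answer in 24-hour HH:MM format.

05:30

1 February 2020 is a Saturday, so the first Monday is February 3 and the third is February 17.
1 November 2020 is a Sunday, so the first Friday is November 6 and the second is November 13.
Daylight saving runs 17 February – 13 November; 21 March 2020 is inside that window, so Varell Standard Time is at UTC+04:30.
20:15 Varell Standard Time − 4h30m = 15:45 UTC.
1 September 2019 is a Sunday, so the first Friday is September 6 and the fourth is September 27.
1 March 2020 is a Sunday, so the first Friday is March 6 and the third is March 20.
At the standard offset (UTC−10:15), 15:45 UTC − 10h15m = 05:30 Ireth Prefecture standard time.
Daylight saving runs 27 September 2019 – 20 March 2020; the standard-time date in Ireth Prefecture, 21 March 2020, is outside that window, so Ireth Prefecture is on standard time at UTC−10:15.
15:45 UTC − 10h15m = 05:30 Ireth Prefecture.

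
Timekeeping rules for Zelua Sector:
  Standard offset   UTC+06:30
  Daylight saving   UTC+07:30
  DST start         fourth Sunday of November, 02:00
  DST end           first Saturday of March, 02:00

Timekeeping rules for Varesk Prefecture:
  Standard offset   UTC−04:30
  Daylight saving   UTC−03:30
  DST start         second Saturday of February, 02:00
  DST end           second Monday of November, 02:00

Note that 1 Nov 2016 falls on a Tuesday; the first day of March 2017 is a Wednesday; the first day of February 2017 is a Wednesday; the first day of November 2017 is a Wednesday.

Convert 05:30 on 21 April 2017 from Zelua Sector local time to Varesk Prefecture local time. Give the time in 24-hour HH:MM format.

1 November 2016 is a Tuesday, so the first Sunday is November 6 and the fourth is November 27.
1 March 2017 is a Wednesday, so the first Saturday is March 4.
21 April 2017 does not fall between 27 November 2016 and 4 March 2017, so daylight saving is not in effect and Zelua Sector is at UTC+06:30.
05:30 Zelua Sector − 6h30m = 23:00 UTC (rolling into the previous day, 20 April 2017).
1 February 2017 is a Wednesday, so the first Saturday is February 4 and the second is February 11.
1 November 2017 is a Wednesday, so the first Monday is November 6 and the second is November 13.
At the standard offset (UTC−04:30), 23:00 UTC − 4h30m = 18:30 Varesk Prefecture standard time.
The standard-time date in Varesk Prefecture, 20 April 2017, falls between 11 February and 13 November, so daylight saving is in effect and Varesk Prefecture is at UTC−03:30.
23:00 UTC − 3h30m = 19:30 Varesk Prefecture.

19:30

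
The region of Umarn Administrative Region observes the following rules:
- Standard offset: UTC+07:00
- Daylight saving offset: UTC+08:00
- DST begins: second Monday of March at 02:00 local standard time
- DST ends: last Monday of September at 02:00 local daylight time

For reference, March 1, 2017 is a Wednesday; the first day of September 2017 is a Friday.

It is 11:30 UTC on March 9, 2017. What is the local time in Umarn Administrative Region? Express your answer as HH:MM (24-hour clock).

18:30

1 March 2017 is a Wednesday, so the first Monday is March 6 and the second is March 13.
1 September 2017 is a Friday, so Mondays fall on 4, 11, 18, 25; the last is September 25.
At the standard offset (UTC+07:00), 11:30 UTC + 7h = 18:30 Umarn Administrative Region standard time.
Daylight saving runs 13 March – 25 September; the standard-time date in Umarn Administrative Region, March 9, 2017, is outside that window, so Umarn Administrative Region is on standard time at UTC+07:00.
11:30 UTC + 7h = 18:30 local.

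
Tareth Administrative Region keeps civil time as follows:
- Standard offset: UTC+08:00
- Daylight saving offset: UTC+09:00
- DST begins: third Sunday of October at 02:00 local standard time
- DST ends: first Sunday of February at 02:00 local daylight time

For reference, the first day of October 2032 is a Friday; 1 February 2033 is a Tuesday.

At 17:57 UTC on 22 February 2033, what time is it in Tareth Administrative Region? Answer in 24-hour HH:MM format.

1 October 2032 is a Friday, so the first Sunday is October 3 and the third is October 17.
1 February 2033 is a Tuesday, so the first Sunday is February 6.
At the standard offset (UTC+08:00), 17:57 UTC + 8h = 01:57 Tareth Administrative Region standard time (rolling into the next day, 23 February 2033).
The standard-time date in Tareth Administrative Region, 23 February 2033, is outside the daylight-saving period (17 October 2032 – 6 February 2033), so Tareth Administrative Region is on standard time, UTC+08:00.
17:57 UTC + 8h = 01:57 local (rolling into the next day, 23 February 2033).

01:57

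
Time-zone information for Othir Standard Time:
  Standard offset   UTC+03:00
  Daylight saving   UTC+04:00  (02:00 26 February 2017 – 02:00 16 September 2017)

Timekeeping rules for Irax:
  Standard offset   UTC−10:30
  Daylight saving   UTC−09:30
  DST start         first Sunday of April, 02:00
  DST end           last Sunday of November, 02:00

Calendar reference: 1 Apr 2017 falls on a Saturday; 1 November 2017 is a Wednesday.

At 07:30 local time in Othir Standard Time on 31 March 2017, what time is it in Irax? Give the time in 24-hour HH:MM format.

17:00

31 March 2017 falls between 26 February and 16 September, so daylight saving is in effect and Othir Standard Time is at UTC+04:00.
07:30 Othir Standard Time − 4h = 03:30 UTC.
1 April 2017 is a Saturday, so the first Sunday is April 2.
1 November 2017 is a Wednesday, so Sundays fall on 5, 12, 19, 26; the last is November 26.
At the standard offset (UTC−10:30), 03:30 UTC − 10h30m = 17:00 Irax standard time (rolling into the previous day, 30 March 2017).
The standard-time date in Irax, 30 March 2017, does not fall between 2 April and 26 November, so daylight saving is not in effect and Irax is at UTC−10:30.
03:30 UTC − 10h30m = 17:00 Irax (rolling into the previous day, 30 March 2017).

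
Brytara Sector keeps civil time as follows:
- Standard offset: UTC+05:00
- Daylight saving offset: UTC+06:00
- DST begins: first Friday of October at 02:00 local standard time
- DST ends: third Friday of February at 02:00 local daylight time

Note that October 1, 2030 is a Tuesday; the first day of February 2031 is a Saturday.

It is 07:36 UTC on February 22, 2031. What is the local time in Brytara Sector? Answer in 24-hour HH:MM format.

1 October 2030 is a Tuesday, so the first Friday is October 4.
1 February 2031 is a Saturday, so the first Friday is February 7 and the third is February 21.
At the standard offset (UTC+05:00), 07:36 UTC + 5h = 12:36 Brytara Sector standard time.
Daylight saving runs 4 October 2030 – 21 February 2031; the standard-time date in Brytara Sector, February 22, 2031, is outside that window, so Brytara Sector is on standard time at UTC+05:00.
07:36 UTC + 5h = 12:36 local.

12:36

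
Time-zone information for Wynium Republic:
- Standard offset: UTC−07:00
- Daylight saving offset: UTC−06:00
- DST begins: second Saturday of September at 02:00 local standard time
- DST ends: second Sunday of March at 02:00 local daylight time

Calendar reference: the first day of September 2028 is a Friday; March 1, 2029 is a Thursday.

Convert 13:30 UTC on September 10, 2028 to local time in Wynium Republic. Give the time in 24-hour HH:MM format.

1 September 2028 is a Friday, so the first Saturday is September 2 and the second is September 9.
1 March 2029 is a Thursday, so the first Sunday is March 4 and the second is March 11.
At the standard offset (UTC−07:00), 13:30 UTC − 7h = 06:30 Wynium Republic standard time.
The standard-time date in Wynium Republic, September 10, 2028, lies within the daylight-saving period (9 September 2028 – 11 March 2029), so Wynium Republic is on daylight time, UTC−06:00.
13:30 UTC − 6h = 07:30 local.

07:30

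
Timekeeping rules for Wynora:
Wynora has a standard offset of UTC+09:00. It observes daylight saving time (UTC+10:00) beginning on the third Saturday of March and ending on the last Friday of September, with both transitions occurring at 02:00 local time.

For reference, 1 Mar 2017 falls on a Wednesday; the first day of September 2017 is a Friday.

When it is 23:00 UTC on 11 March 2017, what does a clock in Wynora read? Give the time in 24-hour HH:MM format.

08:00

1 March 2017 is a Wednesday, so the first Saturday is March 4 and the third is March 18.
1 September 2017 is a Friday, so Fridays fall on 1, 8, 15, 22, 29; the last is September 29.
At the standard offset (UTC+09:00), 23:00 UTC + 9h = 08:00 Wynora standard time (rolling into the next day, 12 March 2017).
The standard-time date in Wynora, 12 March 2017, does not fall between 18 March and 29 September, so daylight saving is not in effect and Wynora is at UTC+09:00.
23:00 UTC + 9h = 08:00 local (rolling into the next day, 12 March 2017).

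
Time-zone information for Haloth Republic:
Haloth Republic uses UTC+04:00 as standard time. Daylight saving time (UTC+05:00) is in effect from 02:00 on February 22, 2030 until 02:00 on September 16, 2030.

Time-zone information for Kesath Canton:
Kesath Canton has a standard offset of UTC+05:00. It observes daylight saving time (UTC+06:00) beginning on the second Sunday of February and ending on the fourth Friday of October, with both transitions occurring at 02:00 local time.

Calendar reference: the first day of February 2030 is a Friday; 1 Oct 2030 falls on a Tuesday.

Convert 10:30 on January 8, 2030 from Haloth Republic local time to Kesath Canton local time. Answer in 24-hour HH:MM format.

11:30

January 8, 2030 does not fall between 22 February and 16 September, so daylight saving is not in effect and Haloth Republic is at UTC+04:00.
10:30 Haloth Republic − 4h = 06:30 UTC.
1 February 2030 is a Friday, so the first Sunday is February 3 and the second is February 10.
1 October 2030 is a Tuesday, so the first Friday is October 4 and the fourth is October 25.
At the standard offset (UTC+05:00), 06:30 UTC + 5h = 11:30 Kesath Canton standard time.
The standard-time date in Kesath Canton, January 8, 2030, does not fall between 10 February and 25 October, so daylight saving is not in effect and Kesath Canton is at UTC+05:00.
06:30 UTC + 5h = 11:30 Kesath Canton.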